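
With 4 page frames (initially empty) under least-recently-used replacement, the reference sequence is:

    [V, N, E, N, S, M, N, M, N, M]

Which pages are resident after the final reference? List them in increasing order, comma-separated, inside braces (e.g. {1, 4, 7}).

V -> fault, frames [V]
N -> fault, frames [V, N]
E -> fault, frames [V, N, E]
N -> hit
S -> fault, frames [V, E, N, S]
M -> fault, evict V, frames [E, N, S, M]
N -> hit
M -> hit
N -> hit
M -> hit

{E, M, N, S}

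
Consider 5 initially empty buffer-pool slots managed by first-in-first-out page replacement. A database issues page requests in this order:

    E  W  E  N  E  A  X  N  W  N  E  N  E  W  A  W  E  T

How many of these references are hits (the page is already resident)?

12

E: miss, frames [E]
W: miss, frames [E, W]
E: hit
N: miss, frames [E, W, N]
E: hit
A: miss, frames [E, W, N, A]
X: miss, frames [E, W, N, A, X]
N: hit
W: hit
N: hit
E: hit
N: hit
E: hit
W: hit
A: hit
W: hit
E: hit
T: miss, evict E, frames [W, N, A, X, T]
Hits: 12.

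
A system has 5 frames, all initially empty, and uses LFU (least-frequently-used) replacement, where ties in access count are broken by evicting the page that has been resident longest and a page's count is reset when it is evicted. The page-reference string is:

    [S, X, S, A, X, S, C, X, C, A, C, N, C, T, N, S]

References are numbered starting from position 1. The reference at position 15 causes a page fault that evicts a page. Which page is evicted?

T

pos 1: S -> fault, frames {S}
pos 2: X -> fault, frames {S,X}
pos 3: S -> hit
pos 4: A -> fault, frames {S,X,A}
pos 5: X -> hit
pos 6: S -> hit
pos 7: C -> fault, frames {S,X,A,C}
pos 8: X -> hit
pos 9: C -> hit
pos 10: A -> hit
pos 11: C -> hit
pos 12: N -> fault, frames {S,X,A,C,N}
pos 13: C -> hit
pos 14: T -> fault, evict N, frames {S,X,A,C,T}
pos 15: N -> fault, evict T, frames {S,X,A,C,N}
At position 15, page T is evicted.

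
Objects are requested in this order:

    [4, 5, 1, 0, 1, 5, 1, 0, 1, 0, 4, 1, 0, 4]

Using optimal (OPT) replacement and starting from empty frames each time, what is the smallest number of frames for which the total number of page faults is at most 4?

4

f=1: 14 faults
f=2: 8 faults
f=3: 5 faults
f=4: 4 faults
Smallest f with faults ≤ 4 is 4.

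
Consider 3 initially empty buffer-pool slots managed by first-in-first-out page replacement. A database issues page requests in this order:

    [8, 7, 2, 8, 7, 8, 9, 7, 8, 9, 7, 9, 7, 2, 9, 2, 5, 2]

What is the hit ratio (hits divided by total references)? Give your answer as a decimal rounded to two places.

8 → miss, frames {8}
7 → miss, frames {8,7}
2 → miss, frames {8,7,2}
8 → hit
7 → hit
8 → hit
9 → miss, evict 8, frames {7,2,9}
7 → hit
8 → miss, evict 7, frames {2,9,8}
9 → hit
7 → miss, evict 2, frames {9,8,7}
9 → hit
7 → hit
2 → miss, evict 9, frames {8,7,2}
9 → miss, evict 8, frames {7,2,9}
2 → hit
5 → miss, evict 7, frames {2,9,5}
2 → hit
Hits: 9 of 18 references → 9/18 = 0.5000.

0.50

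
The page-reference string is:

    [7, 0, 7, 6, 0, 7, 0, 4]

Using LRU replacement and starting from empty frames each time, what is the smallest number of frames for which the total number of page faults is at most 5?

3

f=1: 8 faults
f=2: 6 faults
f=3: 4 faults
f=4: 4 faults
Smallest f with faults ≤ 5 is 3.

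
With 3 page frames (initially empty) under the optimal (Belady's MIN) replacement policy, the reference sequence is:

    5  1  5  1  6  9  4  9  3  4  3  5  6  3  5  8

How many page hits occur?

5 → miss, frames (5)
1 → miss, frames (5 1)
5 → hit
1 → hit
6 → miss, frames (5 1 6)
9 → miss, evict 1, frames (5 6 9)
4 → miss, evict 6, frames (5 9 4)
9 → hit
3 → miss, evict 9, frames (5 4 3)
4 → hit
3 → hit
5 → hit
6 → miss, evict 4, frames (5 3 6)
3 → hit
5 → hit
8 → miss, evict 6, frames (5 3 8)
Hits: 8.

8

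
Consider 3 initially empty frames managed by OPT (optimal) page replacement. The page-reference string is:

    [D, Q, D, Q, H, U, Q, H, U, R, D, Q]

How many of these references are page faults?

6

D → fault, frames [D]
Q → fault, frames [D, Q]
D → hit
Q → hit
H → fault, frames [D, Q, H]
U → fault, evict D, frames [Q, H, U]
Q → hit
H → hit
U → hit
R → fault, evict U, frames [Q, H, R]
D → fault, evict R, frames [Q, H, D]
Q → hit
Page faults: 6.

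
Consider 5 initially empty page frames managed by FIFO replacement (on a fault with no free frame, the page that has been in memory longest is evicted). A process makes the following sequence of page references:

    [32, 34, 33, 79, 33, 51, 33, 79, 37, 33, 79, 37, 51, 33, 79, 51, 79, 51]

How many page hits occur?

32: miss, frames (32)
34: miss, frames (32 34)
33: miss, frames (32 34 33)
79: miss, frames (32 34 33 79)
33: hit
51: miss, frames (32 34 33 79 51)
33: hit
79: hit
37: miss, evict 32, frames (34 33 79 51 37)
33: hit
79: hit
37: hit
51: hit
33: hit
79: hit
51: hit
79: hit
51: hit
Hits: 12.

12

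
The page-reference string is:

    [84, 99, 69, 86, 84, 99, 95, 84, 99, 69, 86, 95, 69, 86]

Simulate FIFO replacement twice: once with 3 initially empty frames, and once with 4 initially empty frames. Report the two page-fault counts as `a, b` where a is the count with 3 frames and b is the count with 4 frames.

9, 10

3 frames: F F F F F F F . . F F . . . → 9 faults.
4 frames: F F F F . . F F F F F F . . → 10 faults.
10 > 9: adding a frame increased faults — Belady's anomaly.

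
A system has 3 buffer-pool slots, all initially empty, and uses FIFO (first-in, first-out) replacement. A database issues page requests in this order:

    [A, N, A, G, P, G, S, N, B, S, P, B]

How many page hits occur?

A -> fault, frames {A}
N -> fault, frames {A,N}
A -> hit
G -> fault, frames {A,N,G}
P -> fault, evict A, frames {N,G,P}
G -> hit
S -> fault, evict N, frames {G,P,S}
N -> fault, evict G, frames {P,S,N}
B -> fault, evict P, frames {S,N,B}
S -> hit
P -> fault, evict S, frames {N,B,P}
B -> hit
Hits: 4.

4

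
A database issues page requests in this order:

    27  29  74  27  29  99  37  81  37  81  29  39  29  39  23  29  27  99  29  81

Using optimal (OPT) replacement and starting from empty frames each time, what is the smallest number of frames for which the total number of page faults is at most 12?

f=1: 20 faults
f=2: 13 faults
f=3: 10 faults
f=4: 9 faults
f=5: 8 faults
f=6: 8 faults
f=7: 8 faults
f=8: 8 faults
Smallest f with faults ≤ 12 is 3.

3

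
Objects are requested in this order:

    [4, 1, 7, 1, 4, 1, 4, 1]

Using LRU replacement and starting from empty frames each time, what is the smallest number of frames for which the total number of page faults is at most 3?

3

f=1: 8 faults
f=2: 4 faults
f=3: 3 faults
Smallest f with faults ≤ 3 is 3.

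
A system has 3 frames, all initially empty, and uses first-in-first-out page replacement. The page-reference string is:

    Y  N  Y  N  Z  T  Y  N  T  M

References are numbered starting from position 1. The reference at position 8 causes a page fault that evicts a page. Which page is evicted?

Z

pos 1: Y: fault, frames [Y]
pos 2: N: fault, frames [Y, N]
pos 3: Y: hit
pos 4: N: hit
pos 5: Z: fault, frames [Y, N, Z]
pos 6: T: fault, evict Y, frames [N, Z, T]
pos 7: Y: fault, evict N, frames [Z, T, Y]
pos 8: N: fault, evict Z, frames [T, Y, N]
At position 8, page Z is evicted.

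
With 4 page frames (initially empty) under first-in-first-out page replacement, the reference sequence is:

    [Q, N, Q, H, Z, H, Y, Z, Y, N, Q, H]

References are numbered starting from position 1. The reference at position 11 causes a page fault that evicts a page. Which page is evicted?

pos 1: Q → fault, frames {Q}
pos 2: N → fault, frames {Q,N}
pos 3: Q → hit
pos 4: H → fault, frames {Q,N,H}
pos 5: Z → fault, frames {Q,N,H,Z}
pos 6: H → hit
pos 7: Y → fault, evict Q, frames {N,H,Z,Y}
pos 8: Z → hit
pos 9: Y → hit
pos 10: N → hit
pos 11: Q → fault, evict N, frames {H,Z,Y,Q}
At position 11, page N is evicted.

N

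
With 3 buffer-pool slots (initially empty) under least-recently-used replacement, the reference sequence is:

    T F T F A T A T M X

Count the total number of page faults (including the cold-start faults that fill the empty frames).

T → miss, frames {T}
F → miss, frames {T,F}
T → hit
F → hit
A → miss, frames {T,F,A}
T → hit
A → hit
T → hit
M → miss, evict F, frames {A,T,M}
X → miss, evict A, frames {T,M,X}
Page faults: 5.

5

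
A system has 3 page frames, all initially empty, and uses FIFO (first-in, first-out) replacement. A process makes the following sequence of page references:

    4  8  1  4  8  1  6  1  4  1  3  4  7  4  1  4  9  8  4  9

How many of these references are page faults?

11

4: fault, frames [4]
8: fault, frames [4, 8]
1: fault, frames [4, 8, 1]
4: hit
8: hit
1: hit
6: fault, evict 4, frames [8, 1, 6]
1: hit
4: fault, evict 8, frames [1, 6, 4]
1: hit
3: fault, evict 1, frames [6, 4, 3]
4: hit
7: fault, evict 6, frames [4, 3, 7]
4: hit
1: fault, evict 4, frames [3, 7, 1]
4: fault, evict 3, frames [7, 1, 4]
9: fault, evict 7, frames [1, 4, 9]
8: fault, evict 1, frames [4, 9, 8]
4: hit
9: hit
Page faults: 11.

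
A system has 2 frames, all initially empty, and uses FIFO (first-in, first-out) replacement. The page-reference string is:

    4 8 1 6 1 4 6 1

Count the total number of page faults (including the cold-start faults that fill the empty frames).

6

4 -> miss, frames [4]
8 -> miss, frames [4, 8]
1 -> miss, evict 4, frames [8, 1]
6 -> miss, evict 8, frames [1, 6]
1 -> hit
4 -> miss, evict 1, frames [6, 4]
6 -> hit
1 -> miss, evict 6, frames [4, 1]
Page faults: 6.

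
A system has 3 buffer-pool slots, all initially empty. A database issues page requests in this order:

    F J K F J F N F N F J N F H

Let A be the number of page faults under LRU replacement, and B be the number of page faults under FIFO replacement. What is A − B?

-2

Under LRU: F F F . . . F . . . . . . F → 5 faults.
Under FIFO: F F F . . . F F . . F . . F → 7 faults.
A − B = 5 − 7 = -2.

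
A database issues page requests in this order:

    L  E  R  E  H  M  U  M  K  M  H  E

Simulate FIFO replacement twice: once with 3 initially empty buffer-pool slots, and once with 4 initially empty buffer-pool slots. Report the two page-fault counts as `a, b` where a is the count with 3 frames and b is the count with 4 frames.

3 frames: F F F . F F F . F . F F → 9 faults.
4 frames: F F F . F F F . F . . F → 8 faults.
8 < 9: adding a frame reduced faults, as is typical.

9, 8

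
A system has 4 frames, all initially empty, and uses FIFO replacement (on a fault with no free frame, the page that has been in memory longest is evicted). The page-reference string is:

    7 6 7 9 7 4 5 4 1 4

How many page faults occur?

6

7: miss, frames (7)
6: miss, frames (7 6)
7: hit
9: miss, frames (7 6 9)
7: hit
4: miss, frames (7 6 9 4)
5: miss, evict 7, frames (6 9 4 5)
4: hit
1: miss, evict 6, frames (9 4 5 1)
4: hit
Page faults: 6.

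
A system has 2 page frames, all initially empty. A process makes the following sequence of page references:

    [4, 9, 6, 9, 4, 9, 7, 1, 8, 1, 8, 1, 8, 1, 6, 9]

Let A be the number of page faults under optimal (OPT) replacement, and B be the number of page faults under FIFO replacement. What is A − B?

Under OPT: F F F . F . F F F . . . . . F F → 9 faults.
Under FIFO: F F F . F F F F F . . . . . F F → 10 faults.
A − B = 9 − 10 = -1.

-1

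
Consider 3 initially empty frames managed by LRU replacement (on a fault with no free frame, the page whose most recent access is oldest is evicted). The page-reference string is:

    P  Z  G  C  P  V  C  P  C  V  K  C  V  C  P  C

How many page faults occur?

P → miss, frames (P)
Z → miss, frames (P Z)
G → miss, frames (P Z G)
C → miss, evict P, frames (Z G C)
P → miss, evict Z, frames (G C P)
V → miss, evict G, frames (C P V)
C → hit
P → hit
C → hit
V → hit
K → miss, evict P, frames (C V K)
C → hit
V → hit
C → hit
P → miss, evict K, frames (V C P)
C → hit
Page faults: 8.

8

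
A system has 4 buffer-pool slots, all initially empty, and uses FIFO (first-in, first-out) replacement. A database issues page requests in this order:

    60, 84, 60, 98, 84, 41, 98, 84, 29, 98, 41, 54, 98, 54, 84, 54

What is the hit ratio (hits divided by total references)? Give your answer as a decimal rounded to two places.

0.56

60: miss, frames (60)
84: miss, frames (60 84)
60: hit
98: miss, frames (60 84 98)
84: hit
41: miss, frames (60 84 98 41)
98: hit
84: hit
29: miss, evict 60, frames (84 98 41 29)
98: hit
41: hit
54: miss, evict 84, frames (98 41 29 54)
98: hit
54: hit
84: miss, evict 98, frames (41 29 54 84)
54: hit
Hits: 9 of 16 references → 9/16 = 0.5625.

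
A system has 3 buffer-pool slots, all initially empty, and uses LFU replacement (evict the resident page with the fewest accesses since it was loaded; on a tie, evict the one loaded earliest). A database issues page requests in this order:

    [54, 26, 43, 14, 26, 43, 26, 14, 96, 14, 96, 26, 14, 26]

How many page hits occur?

9

54 -> fault, frames {54}
26 -> fault, frames {54,26}
43 -> fault, frames {54,26,43}
14 -> fault, evict 54, frames {26,43,14}
26 -> hit
43 -> hit
26 -> hit
14 -> hit
96 -> fault, evict 43, frames {26,14,96}
14 -> hit
96 -> hit
26 -> hit
14 -> hit
26 -> hit
Hits: 9.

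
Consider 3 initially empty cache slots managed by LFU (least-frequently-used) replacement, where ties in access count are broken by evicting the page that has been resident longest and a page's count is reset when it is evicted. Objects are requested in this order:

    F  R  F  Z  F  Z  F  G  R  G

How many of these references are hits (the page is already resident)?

4

F → fault, frames [F]
R → fault, frames [F, R]
F → hit
Z → fault, frames [F, R, Z]
F → hit
Z → hit
F → hit
G → fault, evict R, frames [F, Z, G]
R → fault, evict G, frames [F, Z, R]
G → fault, evict R, frames [F, Z, G]
Hits: 4.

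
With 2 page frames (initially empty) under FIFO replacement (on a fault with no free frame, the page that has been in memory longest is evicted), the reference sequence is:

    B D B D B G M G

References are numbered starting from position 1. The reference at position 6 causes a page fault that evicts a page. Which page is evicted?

B

pos 1: B → fault, frames {B}
pos 2: D → fault, frames {B,D}
pos 3: B → hit
pos 4: D → hit
pos 5: B → hit
pos 6: G → fault, evict B, frames {D,G}
At position 6, page B is evicted.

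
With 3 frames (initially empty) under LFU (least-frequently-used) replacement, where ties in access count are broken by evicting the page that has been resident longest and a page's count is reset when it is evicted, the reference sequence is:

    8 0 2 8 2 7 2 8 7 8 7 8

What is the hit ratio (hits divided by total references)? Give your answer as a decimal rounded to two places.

0.67

8 → fault, frames [8]
0 → fault, frames [8, 0]
2 → fault, frames [8, 0, 2]
8 → hit
2 → hit
7 → fault, evict 0, frames [8, 2, 7]
2 → hit
8 → hit
7 → hit
8 → hit
7 → hit
8 → hit
Hits: 8 of 12 references → 8/12 = 0.6667.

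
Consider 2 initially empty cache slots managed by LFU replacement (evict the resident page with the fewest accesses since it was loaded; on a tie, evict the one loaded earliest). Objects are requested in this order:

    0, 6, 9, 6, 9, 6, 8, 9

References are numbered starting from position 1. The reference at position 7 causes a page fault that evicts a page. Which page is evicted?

pos 1: 0 → miss, frames (0)
pos 2: 6 → miss, frames (0 6)
pos 3: 9 → miss, evict 0, frames (6 9)
pos 4: 6 → hit
pos 5: 9 → hit
pos 6: 6 → hit
pos 7: 8 → miss, evict 9, frames (6 8)
At position 7, page 9 is evicted.

9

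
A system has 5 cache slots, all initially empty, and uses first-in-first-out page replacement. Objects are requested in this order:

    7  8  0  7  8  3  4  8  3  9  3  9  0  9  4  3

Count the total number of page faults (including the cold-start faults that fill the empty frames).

6

7 → fault, frames (7)
8 → fault, frames (7 8)
0 → fault, frames (7 8 0)
7 → hit
8 → hit
3 → fault, frames (7 8 0 3)
4 → fault, frames (7 8 0 3 4)
8 → hit
3 → hit
9 → fault, evict 7, frames (8 0 3 4 9)
3 → hit
9 → hit
0 → hit
9 → hit
4 → hit
3 → hit
Page faults: 6.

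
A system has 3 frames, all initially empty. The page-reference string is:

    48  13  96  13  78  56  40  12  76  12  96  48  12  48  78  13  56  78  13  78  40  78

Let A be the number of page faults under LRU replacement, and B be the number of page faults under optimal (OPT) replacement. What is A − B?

1

Under LRU: F F F . F F F F F . F F . . F F F . . . F . → 14 faults.
Under OPT: F F F . F F F F F . . F . . F F F . . . F . → 13 faults.
A − B = 14 − 13 = 1.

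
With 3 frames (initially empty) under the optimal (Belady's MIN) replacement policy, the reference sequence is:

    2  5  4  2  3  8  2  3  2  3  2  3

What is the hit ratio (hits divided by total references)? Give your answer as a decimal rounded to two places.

0.58

2: miss, frames [2]
5: miss, frames [2, 5]
4: miss, frames [2, 5, 4]
2: hit
3: miss, evict 4, frames [2, 5, 3]
8: miss, evict 5, frames [2, 3, 8]
2: hit
3: hit
2: hit
3: hit
2: hit
3: hit
Hits: 7 of 12 references → 7/12 = 0.5833.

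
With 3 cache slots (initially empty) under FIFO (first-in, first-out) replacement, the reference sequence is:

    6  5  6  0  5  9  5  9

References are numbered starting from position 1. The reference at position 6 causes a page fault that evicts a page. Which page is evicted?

pos 1: 6: fault, frames [6]
pos 2: 5: fault, frames [6, 5]
pos 3: 6: hit
pos 4: 0: fault, frames [6, 5, 0]
pos 5: 5: hit
pos 6: 9: fault, evict 6, frames [5, 0, 9]
At position 6, page 6 is evicted.

6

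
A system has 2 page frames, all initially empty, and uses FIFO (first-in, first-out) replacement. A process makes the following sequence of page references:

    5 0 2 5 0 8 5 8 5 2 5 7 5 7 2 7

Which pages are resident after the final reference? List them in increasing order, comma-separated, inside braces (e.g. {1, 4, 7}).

{2, 7}

5 -> fault, frames [5]
0 -> fault, frames [5, 0]
2 -> fault, evict 5, frames [0, 2]
5 -> fault, evict 0, frames [2, 5]
0 -> fault, evict 2, frames [5, 0]
8 -> fault, evict 5, frames [0, 8]
5 -> fault, evict 0, frames [8, 5]
8 -> hit
5 -> hit
2 -> fault, evict 8, frames [5, 2]
5 -> hit
7 -> fault, evict 5, frames [2, 7]
5 -> fault, evict 2, frames [7, 5]
7 -> hit
2 -> fault, evict 7, frames [5, 2]
7 -> fault, evict 5, frames [2, 7]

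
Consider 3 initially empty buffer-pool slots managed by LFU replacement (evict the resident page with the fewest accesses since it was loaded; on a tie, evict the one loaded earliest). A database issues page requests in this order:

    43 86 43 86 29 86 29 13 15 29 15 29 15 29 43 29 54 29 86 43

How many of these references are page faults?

9

43: miss, frames {43}
86: miss, frames {43,86}
43: hit
86: hit
29: miss, frames {43,86,29}
86: hit
29: hit
13: miss, evict 43, frames {86,29,13}
15: miss, evict 13, frames {86,29,15}
29: hit
15: hit
29: hit
15: hit
29: hit
43: miss, evict 86, frames {29,15,43}
29: hit
54: miss, evict 43, frames {29,15,54}
29: hit
86: miss, evict 54, frames {29,15,86}
43: miss, evict 86, frames {29,15,43}
Page faults: 9.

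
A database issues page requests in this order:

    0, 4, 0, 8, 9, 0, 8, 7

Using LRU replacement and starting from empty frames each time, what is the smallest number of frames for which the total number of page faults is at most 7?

2

f=1: 8 faults
f=2: 7 faults
f=3: 5 faults
f=4: 5 faults
f=5: 5 faults
Smallest f with faults ≤ 7 is 2.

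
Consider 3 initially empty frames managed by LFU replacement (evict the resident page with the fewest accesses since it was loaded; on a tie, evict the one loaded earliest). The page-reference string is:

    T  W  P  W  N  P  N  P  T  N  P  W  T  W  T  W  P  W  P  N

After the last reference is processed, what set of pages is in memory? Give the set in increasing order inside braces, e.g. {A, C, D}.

{N, P, W}

T → fault, frames {T}
W → fault, frames {T,W}
P → fault, frames {T,W,P}
W → hit
N → fault, evict T, frames {W,P,N}
P → hit
N → hit
P → hit
T → fault, evict W, frames {P,N,T}
N → hit
P → hit
W → fault, evict T, frames {P,N,W}
T → fault, evict W, frames {P,N,T}
W → fault, evict T, frames {P,N,W}
T → fault, evict W, frames {P,N,T}
W → fault, evict T, frames {P,N,W}
P → hit
W → hit
P → hit
N → hit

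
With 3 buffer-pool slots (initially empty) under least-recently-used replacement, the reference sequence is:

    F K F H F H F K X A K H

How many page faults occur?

F: miss, frames (F)
K: miss, frames (F K)
F: hit
H: miss, frames (K F H)
F: hit
H: hit
F: hit
K: hit
X: miss, evict H, frames (F K X)
A: miss, evict F, frames (K X A)
K: hit
H: miss, evict X, frames (A K H)
Page faults: 6.

6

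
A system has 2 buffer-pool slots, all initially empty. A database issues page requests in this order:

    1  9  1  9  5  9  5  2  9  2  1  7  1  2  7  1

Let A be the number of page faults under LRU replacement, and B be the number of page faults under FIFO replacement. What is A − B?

Under LRU: F F . . F . . F F . F F . F F F → 10 faults.
Under FIFO: F F . . F . . F F . F F . F . F → 9 faults.
A − B = 10 − 9 = 1.

1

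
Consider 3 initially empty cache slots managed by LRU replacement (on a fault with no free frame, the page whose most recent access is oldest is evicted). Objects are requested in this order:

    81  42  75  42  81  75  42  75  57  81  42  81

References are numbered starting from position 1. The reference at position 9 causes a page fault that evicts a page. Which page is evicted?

81

pos 1: 81 → miss, frames (81)
pos 2: 42 → miss, frames (81 42)
pos 3: 75 → miss, frames (81 42 75)
pos 4: 42 → hit
pos 5: 81 → hit
pos 6: 75 → hit
pos 7: 42 → hit
pos 8: 75 → hit
pos 9: 57 → miss, evict 81, frames (42 75 57)
At position 9, page 81 is evicted.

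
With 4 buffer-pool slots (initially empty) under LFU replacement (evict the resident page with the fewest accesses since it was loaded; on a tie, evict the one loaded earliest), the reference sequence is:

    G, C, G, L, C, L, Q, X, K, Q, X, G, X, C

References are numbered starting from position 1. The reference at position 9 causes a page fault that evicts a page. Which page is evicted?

X

pos 1: G -> fault, frames (G)
pos 2: C -> fault, frames (G C)
pos 3: G -> hit
pos 4: L -> fault, frames (G C L)
pos 5: C -> hit
pos 6: L -> hit
pos 7: Q -> fault, frames (G C L Q)
pos 8: X -> fault, evict Q, frames (G C L X)
pos 9: K -> fault, evict X, frames (G C L K)
At position 9, page X is evicted.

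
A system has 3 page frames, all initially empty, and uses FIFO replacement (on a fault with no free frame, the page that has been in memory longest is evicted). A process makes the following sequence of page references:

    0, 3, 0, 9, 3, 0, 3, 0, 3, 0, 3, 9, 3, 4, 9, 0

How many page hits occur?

11

0 -> fault, frames [0]
3 -> fault, frames [0, 3]
0 -> hit
9 -> fault, frames [0, 3, 9]
3 -> hit
0 -> hit
3 -> hit
0 -> hit
3 -> hit
0 -> hit
3 -> hit
9 -> hit
3 -> hit
4 -> fault, evict 0, frames [3, 9, 4]
9 -> hit
0 -> fault, evict 3, frames [9, 4, 0]
Hits: 11.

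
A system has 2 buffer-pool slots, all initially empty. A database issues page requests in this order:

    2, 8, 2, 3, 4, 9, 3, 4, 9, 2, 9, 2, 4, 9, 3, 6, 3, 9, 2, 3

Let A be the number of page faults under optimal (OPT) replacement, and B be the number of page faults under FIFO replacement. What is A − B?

-4

Under OPT: F F . F F F . F . F . . F . F F . F F . → 12 faults.
Under FIFO: F F . F F F F F F F . . F F F F . F F F → 16 faults.
A − B = 12 − 16 = -4.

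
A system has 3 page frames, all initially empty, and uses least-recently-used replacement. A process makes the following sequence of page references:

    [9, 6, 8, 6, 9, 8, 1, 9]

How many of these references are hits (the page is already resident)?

9: miss, frames (9)
6: miss, frames (9 6)
8: miss, frames (9 6 8)
6: hit
9: hit
8: hit
1: miss, evict 6, frames (9 8 1)
9: hit
Hits: 4.

4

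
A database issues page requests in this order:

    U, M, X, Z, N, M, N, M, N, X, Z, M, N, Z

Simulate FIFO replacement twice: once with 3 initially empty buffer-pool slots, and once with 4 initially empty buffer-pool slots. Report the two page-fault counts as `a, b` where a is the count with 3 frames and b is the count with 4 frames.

3 frames: F F F F F F . . . F F . F . → 9 faults.
4 frames: F F F F F . . . . . . . . . → 5 faults.
5 < 9: adding a frame reduced faults, as is typical.

9, 5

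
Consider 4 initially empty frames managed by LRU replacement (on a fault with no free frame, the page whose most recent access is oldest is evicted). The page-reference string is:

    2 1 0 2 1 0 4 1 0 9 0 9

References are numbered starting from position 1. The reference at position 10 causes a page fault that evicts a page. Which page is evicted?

pos 1: 2 -> miss, frames {2}
pos 2: 1 -> miss, frames {2,1}
pos 3: 0 -> miss, frames {2,1,0}
pos 4: 2 -> hit
pos 5: 1 -> hit
pos 6: 0 -> hit
pos 7: 4 -> miss, frames {2,1,0,4}
pos 8: 1 -> hit
pos 9: 0 -> hit
pos 10: 9 -> miss, evict 2, frames {4,1,0,9}
At position 10, page 2 is evicted.

2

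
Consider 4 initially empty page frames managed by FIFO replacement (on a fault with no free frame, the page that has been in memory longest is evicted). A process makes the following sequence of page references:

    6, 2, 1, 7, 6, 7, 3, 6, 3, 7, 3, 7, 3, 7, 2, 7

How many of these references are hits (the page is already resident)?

6 → miss, frames [6]
2 → miss, frames [6, 2]
1 → miss, frames [6, 2, 1]
7 → miss, frames [6, 2, 1, 7]
6 → hit
7 → hit
3 → miss, evict 6, frames [2, 1, 7, 3]
6 → miss, evict 2, frames [1, 7, 3, 6]
3 → hit
7 → hit
3 → hit
7 → hit
3 → hit
7 → hit
2 → miss, evict 1, frames [7, 3, 6, 2]
7 → hit
Hits: 9.

9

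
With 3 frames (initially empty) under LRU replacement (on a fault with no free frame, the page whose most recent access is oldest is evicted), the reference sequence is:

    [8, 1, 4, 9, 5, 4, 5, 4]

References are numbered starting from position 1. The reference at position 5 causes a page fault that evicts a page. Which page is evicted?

pos 1: 8 -> fault, frames {8}
pos 2: 1 -> fault, frames {8,1}
pos 3: 4 -> fault, frames {8,1,4}
pos 4: 9 -> fault, evict 8, frames {1,4,9}
pos 5: 5 -> fault, evict 1, frames {4,9,5}
At position 5, page 1 is evicted.

1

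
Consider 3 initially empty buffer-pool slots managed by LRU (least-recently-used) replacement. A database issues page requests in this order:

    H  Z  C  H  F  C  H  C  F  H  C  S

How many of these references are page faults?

5

H → fault, frames {H}
Z → fault, frames {H,Z}
C → fault, frames {H,Z,C}
H → hit
F → fault, evict Z, frames {C,H,F}
C → hit
H → hit
C → hit
F → hit
H → hit
C → hit
S → fault, evict F, frames {H,C,S}
Page faults: 5.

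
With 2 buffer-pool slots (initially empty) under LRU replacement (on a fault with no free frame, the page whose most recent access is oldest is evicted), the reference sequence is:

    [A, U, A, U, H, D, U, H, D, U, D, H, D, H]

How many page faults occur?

A → fault, frames [A]
U → fault, frames [A, U]
A → hit
U → hit
H → fault, evict A, frames [U, H]
D → fault, evict U, frames [H, D]
U → fault, evict H, frames [D, U]
H → fault, evict D, frames [U, H]
D → fault, evict U, frames [H, D]
U → fault, evict H, frames [D, U]
D → hit
H → fault, evict U, frames [D, H]
D → hit
H → hit
Page faults: 9.

9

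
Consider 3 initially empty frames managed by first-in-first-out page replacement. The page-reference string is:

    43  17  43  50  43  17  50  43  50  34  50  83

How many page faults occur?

43 -> miss, frames [43]
17 -> miss, frames [43, 17]
43 -> hit
50 -> miss, frames [43, 17, 50]
43 -> hit
17 -> hit
50 -> hit
43 -> hit
50 -> hit
34 -> miss, evict 43, frames [17, 50, 34]
50 -> hit
83 -> miss, evict 17, frames [50, 34, 83]
Page faults: 5.

5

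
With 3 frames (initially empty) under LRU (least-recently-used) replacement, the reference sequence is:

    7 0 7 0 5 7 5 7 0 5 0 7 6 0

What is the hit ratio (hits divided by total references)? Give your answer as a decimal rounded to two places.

7 → miss, frames (7)
0 → miss, frames (7 0)
7 → hit
0 → hit
5 → miss, frames (7 0 5)
7 → hit
5 → hit
7 → hit
0 → hit
5 → hit
0 → hit
7 → hit
6 → miss, evict 5, frames (0 7 6)
0 → hit
Hits: 10 of 14 references → 10/14 = 0.7143.

0.71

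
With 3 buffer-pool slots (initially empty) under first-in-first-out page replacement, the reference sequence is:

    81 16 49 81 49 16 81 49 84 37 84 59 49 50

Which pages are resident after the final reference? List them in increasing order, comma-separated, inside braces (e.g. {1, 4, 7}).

81 → fault, frames (81)
16 → fault, frames (81 16)
49 → fault, frames (81 16 49)
81 → hit
49 → hit
16 → hit
81 → hit
49 → hit
84 → fault, evict 81, frames (16 49 84)
37 → fault, evict 16, frames (49 84 37)
84 → hit
59 → fault, evict 49, frames (84 37 59)
49 → fault, evict 84, frames (37 59 49)
50 → fault, evict 37, frames (59 49 50)

{49, 50, 59}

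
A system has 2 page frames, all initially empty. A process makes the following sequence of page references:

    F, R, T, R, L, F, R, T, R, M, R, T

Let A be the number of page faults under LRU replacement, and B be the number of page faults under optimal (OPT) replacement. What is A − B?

1

Under LRU: F F F . F F F F . F . F → 9 faults.
Under OPT: F F F . F F . F . F . F → 8 faults.
A − B = 9 − 8 = 1.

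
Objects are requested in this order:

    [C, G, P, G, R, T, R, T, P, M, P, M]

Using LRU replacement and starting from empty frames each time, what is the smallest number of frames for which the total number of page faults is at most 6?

4

f=1: 12 faults
f=2: 7 faults
f=3: 7 faults
f=4: 6 faults
f=5: 6 faults
f=6: 6 faults
Smallest f with faults ≤ 6 is 4.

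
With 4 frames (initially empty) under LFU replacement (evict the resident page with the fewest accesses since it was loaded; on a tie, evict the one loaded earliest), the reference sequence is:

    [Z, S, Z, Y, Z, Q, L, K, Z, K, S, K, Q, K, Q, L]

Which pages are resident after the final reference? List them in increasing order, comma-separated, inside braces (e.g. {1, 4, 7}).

Z: miss, frames (Z)
S: miss, frames (Z S)
Z: hit
Y: miss, frames (Z S Y)
Z: hit
Q: miss, frames (Z S Y Q)
L: miss, evict S, frames (Z Y Q L)
K: miss, evict Y, frames (Z Q L K)
Z: hit
K: hit
S: miss, evict Q, frames (Z L K S)
K: hit
Q: miss, evict L, frames (Z K S Q)
K: hit
Q: hit
L: miss, evict S, frames (Z K Q L)

{K, L, Q, Z}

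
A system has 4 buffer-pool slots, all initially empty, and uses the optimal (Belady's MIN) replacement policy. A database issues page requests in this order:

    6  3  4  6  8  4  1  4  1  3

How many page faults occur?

6 -> miss, frames [6]
3 -> miss, frames [6, 3]
4 -> miss, frames [6, 3, 4]
6 -> hit
8 -> miss, frames [6, 3, 4, 8]
4 -> hit
1 -> miss, evict 8, frames [6, 3, 4, 1]
4 -> hit
1 -> hit
3 -> hit
Page faults: 5.

5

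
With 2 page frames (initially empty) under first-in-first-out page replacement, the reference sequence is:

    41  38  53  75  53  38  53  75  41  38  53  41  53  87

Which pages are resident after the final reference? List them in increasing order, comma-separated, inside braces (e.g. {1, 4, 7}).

41 -> fault, frames (41)
38 -> fault, frames (41 38)
53 -> fault, evict 41, frames (38 53)
75 -> fault, evict 38, frames (53 75)
53 -> hit
38 -> fault, evict 53, frames (75 38)
53 -> fault, evict 75, frames (38 53)
75 -> fault, evict 38, frames (53 75)
41 -> fault, evict 53, frames (75 41)
38 -> fault, evict 75, frames (41 38)
53 -> fault, evict 41, frames (38 53)
41 -> fault, evict 38, frames (53 41)
53 -> hit
87 -> fault, evict 53, frames (41 87)

{41, 87}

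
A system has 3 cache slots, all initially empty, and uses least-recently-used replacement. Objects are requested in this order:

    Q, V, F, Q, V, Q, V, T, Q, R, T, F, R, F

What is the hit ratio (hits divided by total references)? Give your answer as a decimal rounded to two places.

0.57

Q → fault, frames {Q}
V → fault, frames {Q,V}
F → fault, frames {Q,V,F}
Q → hit
V → hit
Q → hit
V → hit
T → fault, evict F, frames {Q,V,T}
Q → hit
R → fault, evict V, frames {T,Q,R}
T → hit
F → fault, evict Q, frames {R,T,F}
R → hit
F → hit
Hits: 8 of 14 references → 8/14 = 0.5714.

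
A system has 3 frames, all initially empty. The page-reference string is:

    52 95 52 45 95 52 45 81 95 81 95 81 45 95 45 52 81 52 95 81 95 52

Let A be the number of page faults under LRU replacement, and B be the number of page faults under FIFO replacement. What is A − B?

2

Under LRU: F F . F . . . F F . . . . . . F F . F . . . → 8 faults.
Under FIFO: F F . F . . . F . . . . . . . F . . F . . . → 6 faults.
A − B = 8 − 6 = 2.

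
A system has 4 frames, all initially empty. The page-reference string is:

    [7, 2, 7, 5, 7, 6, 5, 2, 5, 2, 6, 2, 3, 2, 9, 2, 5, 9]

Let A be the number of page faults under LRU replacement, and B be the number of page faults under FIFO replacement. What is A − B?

-1

Under LRU: F F . F . F . . . . . . F . F . F . → 7 faults.
Under FIFO: F F . F . F . . . . . . F . F F F . → 8 faults.
A − B = 7 − 8 = -1.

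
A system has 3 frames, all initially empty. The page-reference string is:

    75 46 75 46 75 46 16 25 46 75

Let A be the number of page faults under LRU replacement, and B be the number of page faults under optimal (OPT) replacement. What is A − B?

Under LRU: F F . . . . F F . F → 5 faults.
Under OPT: F F . . . . F F . . → 4 faults.
A − B = 5 − 4 = 1.

1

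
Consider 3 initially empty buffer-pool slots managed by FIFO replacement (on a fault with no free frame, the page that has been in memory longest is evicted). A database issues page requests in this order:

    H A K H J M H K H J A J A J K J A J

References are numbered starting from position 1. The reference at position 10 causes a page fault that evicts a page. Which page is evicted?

M

pos 1: H → miss, frames {H}
pos 2: A → miss, frames {H,A}
pos 3: K → miss, frames {H,A,K}
pos 4: H → hit
pos 5: J → miss, evict H, frames {A,K,J}
pos 6: M → miss, evict A, frames {K,J,M}
pos 7: H → miss, evict K, frames {J,M,H}
pos 8: K → miss, evict J, frames {M,H,K}
pos 9: H → hit
pos 10: J → miss, evict M, frames {H,K,J}
At position 10, page M is evicted.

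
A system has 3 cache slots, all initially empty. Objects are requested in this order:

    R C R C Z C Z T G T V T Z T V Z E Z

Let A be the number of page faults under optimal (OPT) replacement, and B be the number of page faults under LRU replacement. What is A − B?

Under OPT: F F . . F . . F F . F . . . . . F . → 7 faults.
Under LRU: F F . . F . . F F . F . F . . . F . → 8 faults.
A − B = 7 − 8 = -1.

-1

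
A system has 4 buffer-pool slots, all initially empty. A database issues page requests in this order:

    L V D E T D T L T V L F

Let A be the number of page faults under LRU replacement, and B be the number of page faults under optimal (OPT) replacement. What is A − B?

Under LRU: F F F F F . . F . F . F → 8 faults.
Under OPT: F F F F F . . . . . . F → 6 faults.
A − B = 8 − 6 = 2.

2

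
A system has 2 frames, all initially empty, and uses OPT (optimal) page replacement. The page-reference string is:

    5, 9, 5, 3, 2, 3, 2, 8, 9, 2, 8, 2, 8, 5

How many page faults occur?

8

5 → fault, frames (5)
9 → fault, frames (5 9)
5 → hit
3 → fault, evict 5, frames (9 3)
2 → fault, evict 9, frames (3 2)
3 → hit
2 → hit
8 → fault, evict 3, frames (2 8)
9 → fault, evict 8, frames (2 9)
2 → hit
8 → fault, evict 9, frames (2 8)
2 → hit
8 → hit
5 → fault, evict 8, frames (2 5)
Page faults: 8.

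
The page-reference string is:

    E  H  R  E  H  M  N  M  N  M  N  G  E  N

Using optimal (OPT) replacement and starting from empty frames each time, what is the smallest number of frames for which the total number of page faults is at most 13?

2

f=1: 14 faults
f=2: 8 faults
f=3: 6 faults
f=4: 6 faults
f=5: 6 faults
f=6: 6 faults
Smallest f with faults ≤ 13 is 2.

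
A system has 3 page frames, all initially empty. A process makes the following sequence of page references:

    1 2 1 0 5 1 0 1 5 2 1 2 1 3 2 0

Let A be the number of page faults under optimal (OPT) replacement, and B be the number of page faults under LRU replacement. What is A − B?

Under OPT: F F . F F . . . . F . . . F . . → 6 faults.
Under LRU: F F . F F . . . . F . . . F . F → 7 faults.
A − B = 6 − 7 = -1.

-1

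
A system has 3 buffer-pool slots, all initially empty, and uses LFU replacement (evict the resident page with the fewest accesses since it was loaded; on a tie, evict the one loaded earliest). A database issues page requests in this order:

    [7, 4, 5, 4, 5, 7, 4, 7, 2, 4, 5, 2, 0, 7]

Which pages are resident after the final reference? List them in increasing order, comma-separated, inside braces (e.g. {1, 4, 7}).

7 -> miss, frames [7]
4 -> miss, frames [7, 4]
5 -> miss, frames [7, 4, 5]
4 -> hit
5 -> hit
7 -> hit
4 -> hit
7 -> hit
2 -> miss, evict 5, frames [7, 4, 2]
4 -> hit
5 -> miss, evict 2, frames [7, 4, 5]
2 -> miss, evict 5, frames [7, 4, 2]
0 -> miss, evict 2, frames [7, 4, 0]
7 -> hit

{0, 4, 7}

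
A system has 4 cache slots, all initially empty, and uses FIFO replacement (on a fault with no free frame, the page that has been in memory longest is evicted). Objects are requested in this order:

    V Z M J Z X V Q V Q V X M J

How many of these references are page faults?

9

V → miss, frames {V}
Z → miss, frames {V,Z}
M → miss, frames {V,Z,M}
J → miss, frames {V,Z,M,J}
Z → hit
X → miss, evict V, frames {Z,M,J,X}
V → miss, evict Z, frames {M,J,X,V}
Q → miss, evict M, frames {J,X,V,Q}
V → hit
Q → hit
V → hit
X → hit
M → miss, evict J, frames {X,V,Q,M}
J → miss, evict X, frames {V,Q,M,J}
Page faults: 9.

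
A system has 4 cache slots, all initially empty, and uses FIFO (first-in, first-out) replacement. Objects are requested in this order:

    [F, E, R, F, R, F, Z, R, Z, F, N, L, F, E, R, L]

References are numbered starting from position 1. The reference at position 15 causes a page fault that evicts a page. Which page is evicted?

pos 1: F → fault, frames [F]
pos 2: E → fault, frames [F, E]
pos 3: R → fault, frames [F, E, R]
pos 4: F → hit
pos 5: R → hit
pos 6: F → hit
pos 7: Z → fault, frames [F, E, R, Z]
pos 8: R → hit
pos 9: Z → hit
pos 10: F → hit
pos 11: N → fault, evict F, frames [E, R, Z, N]
pos 12: L → fault, evict E, frames [R, Z, N, L]
pos 13: F → fault, evict R, frames [Z, N, L, F]
pos 14: E → fault, evict Z, frames [N, L, F, E]
pos 15: R → fault, evict N, frames [L, F, E, R]
At position 15, page N is evicted.

N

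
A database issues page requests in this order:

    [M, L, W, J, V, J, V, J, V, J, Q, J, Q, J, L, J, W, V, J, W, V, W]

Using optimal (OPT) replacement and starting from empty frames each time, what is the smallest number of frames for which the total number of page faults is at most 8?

f=1: 22 faults
f=2: 10 faults
f=3: 8 faults
f=4: 7 faults
f=5: 6 faults
f=6: 6 faults
Smallest f with faults ≤ 8 is 3.

3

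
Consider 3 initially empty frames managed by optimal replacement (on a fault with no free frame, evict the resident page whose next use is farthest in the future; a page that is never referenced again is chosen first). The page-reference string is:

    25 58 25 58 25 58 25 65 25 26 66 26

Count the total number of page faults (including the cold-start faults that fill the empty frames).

5

25 -> miss, frames (25)
58 -> miss, frames (25 58)
25 -> hit
58 -> hit
25 -> hit
58 -> hit
25 -> hit
65 -> miss, frames (25 58 65)
25 -> hit
26 -> miss, evict 65, frames (25 58 26)
66 -> miss, evict 58, frames (25 26 66)
26 -> hit
Page faults: 5.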